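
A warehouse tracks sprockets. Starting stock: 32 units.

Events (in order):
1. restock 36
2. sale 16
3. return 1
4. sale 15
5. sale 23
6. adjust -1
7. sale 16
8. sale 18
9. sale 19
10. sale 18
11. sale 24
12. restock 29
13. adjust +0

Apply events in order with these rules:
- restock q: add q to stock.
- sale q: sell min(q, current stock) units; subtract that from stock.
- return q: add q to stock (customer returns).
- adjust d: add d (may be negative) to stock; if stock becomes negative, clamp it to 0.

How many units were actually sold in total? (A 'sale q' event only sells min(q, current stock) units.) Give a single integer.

Answer: 68

Derivation:
Processing events:
Start: stock = 32
  Event 1 (restock 36): 32 + 36 = 68
  Event 2 (sale 16): sell min(16,68)=16. stock: 68 - 16 = 52. total_sold = 16
  Event 3 (return 1): 52 + 1 = 53
  Event 4 (sale 15): sell min(15,53)=15. stock: 53 - 15 = 38. total_sold = 31
  Event 5 (sale 23): sell min(23,38)=23. stock: 38 - 23 = 15. total_sold = 54
  Event 6 (adjust -1): 15 + -1 = 14
  Event 7 (sale 16): sell min(16,14)=14. stock: 14 - 14 = 0. total_sold = 68
  Event 8 (sale 18): sell min(18,0)=0. stock: 0 - 0 = 0. total_sold = 68
  Event 9 (sale 19): sell min(19,0)=0. stock: 0 - 0 = 0. total_sold = 68
  Event 10 (sale 18): sell min(18,0)=0. stock: 0 - 0 = 0. total_sold = 68
  Event 11 (sale 24): sell min(24,0)=0. stock: 0 - 0 = 0. total_sold = 68
  Event 12 (restock 29): 0 + 29 = 29
  Event 13 (adjust +0): 29 + 0 = 29
Final: stock = 29, total_sold = 68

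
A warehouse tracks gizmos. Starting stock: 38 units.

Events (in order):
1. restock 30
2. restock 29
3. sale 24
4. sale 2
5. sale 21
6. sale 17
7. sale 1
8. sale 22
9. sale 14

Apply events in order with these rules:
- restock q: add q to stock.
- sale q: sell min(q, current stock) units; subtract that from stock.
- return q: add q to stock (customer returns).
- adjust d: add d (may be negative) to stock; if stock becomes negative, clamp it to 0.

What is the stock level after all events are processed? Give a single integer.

Answer: 0

Derivation:
Processing events:
Start: stock = 38
  Event 1 (restock 30): 38 + 30 = 68
  Event 2 (restock 29): 68 + 29 = 97
  Event 3 (sale 24): sell min(24,97)=24. stock: 97 - 24 = 73. total_sold = 24
  Event 4 (sale 2): sell min(2,73)=2. stock: 73 - 2 = 71. total_sold = 26
  Event 5 (sale 21): sell min(21,71)=21. stock: 71 - 21 = 50. total_sold = 47
  Event 6 (sale 17): sell min(17,50)=17. stock: 50 - 17 = 33. total_sold = 64
  Event 7 (sale 1): sell min(1,33)=1. stock: 33 - 1 = 32. total_sold = 65
  Event 8 (sale 22): sell min(22,32)=22. stock: 32 - 22 = 10. total_sold = 87
  Event 9 (sale 14): sell min(14,10)=10. stock: 10 - 10 = 0. total_sold = 97
Final: stock = 0, total_sold = 97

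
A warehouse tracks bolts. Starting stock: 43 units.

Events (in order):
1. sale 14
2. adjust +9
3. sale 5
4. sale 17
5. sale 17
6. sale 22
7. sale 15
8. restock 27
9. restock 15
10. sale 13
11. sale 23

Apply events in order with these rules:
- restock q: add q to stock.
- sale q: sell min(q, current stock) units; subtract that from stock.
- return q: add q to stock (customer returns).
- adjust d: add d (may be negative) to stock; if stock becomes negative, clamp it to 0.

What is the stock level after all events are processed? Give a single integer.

Processing events:
Start: stock = 43
  Event 1 (sale 14): sell min(14,43)=14. stock: 43 - 14 = 29. total_sold = 14
  Event 2 (adjust +9): 29 + 9 = 38
  Event 3 (sale 5): sell min(5,38)=5. stock: 38 - 5 = 33. total_sold = 19
  Event 4 (sale 17): sell min(17,33)=17. stock: 33 - 17 = 16. total_sold = 36
  Event 5 (sale 17): sell min(17,16)=16. stock: 16 - 16 = 0. total_sold = 52
  Event 6 (sale 22): sell min(22,0)=0. stock: 0 - 0 = 0. total_sold = 52
  Event 7 (sale 15): sell min(15,0)=0. stock: 0 - 0 = 0. total_sold = 52
  Event 8 (restock 27): 0 + 27 = 27
  Event 9 (restock 15): 27 + 15 = 42
  Event 10 (sale 13): sell min(13,42)=13. stock: 42 - 13 = 29. total_sold = 65
  Event 11 (sale 23): sell min(23,29)=23. stock: 29 - 23 = 6. total_sold = 88
Final: stock = 6, total_sold = 88

Answer: 6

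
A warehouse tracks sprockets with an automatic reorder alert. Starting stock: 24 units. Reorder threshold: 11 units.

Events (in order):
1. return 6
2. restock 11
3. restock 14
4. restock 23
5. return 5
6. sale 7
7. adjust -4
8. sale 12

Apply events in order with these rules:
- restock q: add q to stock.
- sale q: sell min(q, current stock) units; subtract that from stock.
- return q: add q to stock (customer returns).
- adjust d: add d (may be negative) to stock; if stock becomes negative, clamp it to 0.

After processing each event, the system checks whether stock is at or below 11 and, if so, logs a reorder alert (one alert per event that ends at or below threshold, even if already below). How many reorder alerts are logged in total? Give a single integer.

Answer: 0

Derivation:
Processing events:
Start: stock = 24
  Event 1 (return 6): 24 + 6 = 30
  Event 2 (restock 11): 30 + 11 = 41
  Event 3 (restock 14): 41 + 14 = 55
  Event 4 (restock 23): 55 + 23 = 78
  Event 5 (return 5): 78 + 5 = 83
  Event 6 (sale 7): sell min(7,83)=7. stock: 83 - 7 = 76. total_sold = 7
  Event 7 (adjust -4): 76 + -4 = 72
  Event 8 (sale 12): sell min(12,72)=12. stock: 72 - 12 = 60. total_sold = 19
Final: stock = 60, total_sold = 19

Checking against threshold 11:
  After event 1: stock=30 > 11
  After event 2: stock=41 > 11
  After event 3: stock=55 > 11
  After event 4: stock=78 > 11
  After event 5: stock=83 > 11
  After event 6: stock=76 > 11
  After event 7: stock=72 > 11
  After event 8: stock=60 > 11
Alert events: []. Count = 0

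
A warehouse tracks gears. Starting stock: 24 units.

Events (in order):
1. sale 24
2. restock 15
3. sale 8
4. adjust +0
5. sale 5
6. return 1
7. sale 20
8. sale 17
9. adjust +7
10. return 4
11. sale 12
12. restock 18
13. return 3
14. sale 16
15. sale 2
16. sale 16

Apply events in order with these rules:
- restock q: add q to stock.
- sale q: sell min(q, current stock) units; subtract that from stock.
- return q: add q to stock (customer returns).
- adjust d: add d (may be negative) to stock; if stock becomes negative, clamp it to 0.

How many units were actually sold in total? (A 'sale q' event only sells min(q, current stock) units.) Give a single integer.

Processing events:
Start: stock = 24
  Event 1 (sale 24): sell min(24,24)=24. stock: 24 - 24 = 0. total_sold = 24
  Event 2 (restock 15): 0 + 15 = 15
  Event 3 (sale 8): sell min(8,15)=8. stock: 15 - 8 = 7. total_sold = 32
  Event 4 (adjust +0): 7 + 0 = 7
  Event 5 (sale 5): sell min(5,7)=5. stock: 7 - 5 = 2. total_sold = 37
  Event 6 (return 1): 2 + 1 = 3
  Event 7 (sale 20): sell min(20,3)=3. stock: 3 - 3 = 0. total_sold = 40
  Event 8 (sale 17): sell min(17,0)=0. stock: 0 - 0 = 0. total_sold = 40
  Event 9 (adjust +7): 0 + 7 = 7
  Event 10 (return 4): 7 + 4 = 11
  Event 11 (sale 12): sell min(12,11)=11. stock: 11 - 11 = 0. total_sold = 51
  Event 12 (restock 18): 0 + 18 = 18
  Event 13 (return 3): 18 + 3 = 21
  Event 14 (sale 16): sell min(16,21)=16. stock: 21 - 16 = 5. total_sold = 67
  Event 15 (sale 2): sell min(2,5)=2. stock: 5 - 2 = 3. total_sold = 69
  Event 16 (sale 16): sell min(16,3)=3. stock: 3 - 3 = 0. total_sold = 72
Final: stock = 0, total_sold = 72

Answer: 72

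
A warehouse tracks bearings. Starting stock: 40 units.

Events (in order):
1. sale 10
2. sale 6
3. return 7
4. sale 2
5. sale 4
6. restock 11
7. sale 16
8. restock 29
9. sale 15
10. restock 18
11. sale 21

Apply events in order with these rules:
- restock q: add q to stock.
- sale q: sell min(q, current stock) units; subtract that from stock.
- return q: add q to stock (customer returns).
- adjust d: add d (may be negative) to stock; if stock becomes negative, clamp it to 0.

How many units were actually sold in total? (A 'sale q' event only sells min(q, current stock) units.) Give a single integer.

Processing events:
Start: stock = 40
  Event 1 (sale 10): sell min(10,40)=10. stock: 40 - 10 = 30. total_sold = 10
  Event 2 (sale 6): sell min(6,30)=6. stock: 30 - 6 = 24. total_sold = 16
  Event 3 (return 7): 24 + 7 = 31
  Event 4 (sale 2): sell min(2,31)=2. stock: 31 - 2 = 29. total_sold = 18
  Event 5 (sale 4): sell min(4,29)=4. stock: 29 - 4 = 25. total_sold = 22
  Event 6 (restock 11): 25 + 11 = 36
  Event 7 (sale 16): sell min(16,36)=16. stock: 36 - 16 = 20. total_sold = 38
  Event 8 (restock 29): 20 + 29 = 49
  Event 9 (sale 15): sell min(15,49)=15. stock: 49 - 15 = 34. total_sold = 53
  Event 10 (restock 18): 34 + 18 = 52
  Event 11 (sale 21): sell min(21,52)=21. stock: 52 - 21 = 31. total_sold = 74
Final: stock = 31, total_sold = 74

Answer: 74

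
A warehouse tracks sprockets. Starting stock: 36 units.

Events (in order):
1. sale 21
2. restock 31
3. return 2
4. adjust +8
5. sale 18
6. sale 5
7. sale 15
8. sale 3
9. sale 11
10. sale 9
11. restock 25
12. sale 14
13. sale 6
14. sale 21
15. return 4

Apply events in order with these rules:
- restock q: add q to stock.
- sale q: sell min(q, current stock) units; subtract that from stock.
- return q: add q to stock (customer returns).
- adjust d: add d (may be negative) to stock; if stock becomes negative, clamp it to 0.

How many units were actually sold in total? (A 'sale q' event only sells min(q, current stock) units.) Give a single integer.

Answer: 102

Derivation:
Processing events:
Start: stock = 36
  Event 1 (sale 21): sell min(21,36)=21. stock: 36 - 21 = 15. total_sold = 21
  Event 2 (restock 31): 15 + 31 = 46
  Event 3 (return 2): 46 + 2 = 48
  Event 4 (adjust +8): 48 + 8 = 56
  Event 5 (sale 18): sell min(18,56)=18. stock: 56 - 18 = 38. total_sold = 39
  Event 6 (sale 5): sell min(5,38)=5. stock: 38 - 5 = 33. total_sold = 44
  Event 7 (sale 15): sell min(15,33)=15. stock: 33 - 15 = 18. total_sold = 59
  Event 8 (sale 3): sell min(3,18)=3. stock: 18 - 3 = 15. total_sold = 62
  Event 9 (sale 11): sell min(11,15)=11. stock: 15 - 11 = 4. total_sold = 73
  Event 10 (sale 9): sell min(9,4)=4. stock: 4 - 4 = 0. total_sold = 77
  Event 11 (restock 25): 0 + 25 = 25
  Event 12 (sale 14): sell min(14,25)=14. stock: 25 - 14 = 11. total_sold = 91
  Event 13 (sale 6): sell min(6,11)=6. stock: 11 - 6 = 5. total_sold = 97
  Event 14 (sale 21): sell min(21,5)=5. stock: 5 - 5 = 0. total_sold = 102
  Event 15 (return 4): 0 + 4 = 4
Final: stock = 4, total_sold = 102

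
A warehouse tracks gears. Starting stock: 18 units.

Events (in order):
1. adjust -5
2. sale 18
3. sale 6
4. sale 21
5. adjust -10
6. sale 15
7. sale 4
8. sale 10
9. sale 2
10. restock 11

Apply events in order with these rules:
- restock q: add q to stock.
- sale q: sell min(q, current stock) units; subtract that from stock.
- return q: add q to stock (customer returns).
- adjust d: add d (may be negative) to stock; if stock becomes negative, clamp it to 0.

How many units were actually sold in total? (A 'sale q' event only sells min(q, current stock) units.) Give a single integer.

Processing events:
Start: stock = 18
  Event 1 (adjust -5): 18 + -5 = 13
  Event 2 (sale 18): sell min(18,13)=13. stock: 13 - 13 = 0. total_sold = 13
  Event 3 (sale 6): sell min(6,0)=0. stock: 0 - 0 = 0. total_sold = 13
  Event 4 (sale 21): sell min(21,0)=0. stock: 0 - 0 = 0. total_sold = 13
  Event 5 (adjust -10): 0 + -10 = 0 (clamped to 0)
  Event 6 (sale 15): sell min(15,0)=0. stock: 0 - 0 = 0. total_sold = 13
  Event 7 (sale 4): sell min(4,0)=0. stock: 0 - 0 = 0. total_sold = 13
  Event 8 (sale 10): sell min(10,0)=0. stock: 0 - 0 = 0. total_sold = 13
  Event 9 (sale 2): sell min(2,0)=0. stock: 0 - 0 = 0. total_sold = 13
  Event 10 (restock 11): 0 + 11 = 11
Final: stock = 11, total_sold = 13

Answer: 13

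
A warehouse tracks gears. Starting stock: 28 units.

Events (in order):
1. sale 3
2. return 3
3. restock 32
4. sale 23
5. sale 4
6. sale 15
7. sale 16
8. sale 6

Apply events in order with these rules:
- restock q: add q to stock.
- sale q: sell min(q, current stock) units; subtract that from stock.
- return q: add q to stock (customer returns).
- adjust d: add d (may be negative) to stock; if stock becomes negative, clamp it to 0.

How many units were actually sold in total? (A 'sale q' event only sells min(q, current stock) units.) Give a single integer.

Answer: 63

Derivation:
Processing events:
Start: stock = 28
  Event 1 (sale 3): sell min(3,28)=3. stock: 28 - 3 = 25. total_sold = 3
  Event 2 (return 3): 25 + 3 = 28
  Event 3 (restock 32): 28 + 32 = 60
  Event 4 (sale 23): sell min(23,60)=23. stock: 60 - 23 = 37. total_sold = 26
  Event 5 (sale 4): sell min(4,37)=4. stock: 37 - 4 = 33. total_sold = 30
  Event 6 (sale 15): sell min(15,33)=15. stock: 33 - 15 = 18. total_sold = 45
  Event 7 (sale 16): sell min(16,18)=16. stock: 18 - 16 = 2. total_sold = 61
  Event 8 (sale 6): sell min(6,2)=2. stock: 2 - 2 = 0. total_sold = 63
Final: stock = 0, total_sold = 63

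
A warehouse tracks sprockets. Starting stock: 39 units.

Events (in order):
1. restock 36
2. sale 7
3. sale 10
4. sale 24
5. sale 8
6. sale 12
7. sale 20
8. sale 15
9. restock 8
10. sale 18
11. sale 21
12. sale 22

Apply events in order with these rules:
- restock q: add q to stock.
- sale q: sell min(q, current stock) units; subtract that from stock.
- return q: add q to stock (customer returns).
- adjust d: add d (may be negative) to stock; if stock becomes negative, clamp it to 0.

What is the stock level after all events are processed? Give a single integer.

Processing events:
Start: stock = 39
  Event 1 (restock 36): 39 + 36 = 75
  Event 2 (sale 7): sell min(7,75)=7. stock: 75 - 7 = 68. total_sold = 7
  Event 3 (sale 10): sell min(10,68)=10. stock: 68 - 10 = 58. total_sold = 17
  Event 4 (sale 24): sell min(24,58)=24. stock: 58 - 24 = 34. total_sold = 41
  Event 5 (sale 8): sell min(8,34)=8. stock: 34 - 8 = 26. total_sold = 49
  Event 6 (sale 12): sell min(12,26)=12. stock: 26 - 12 = 14. total_sold = 61
  Event 7 (sale 20): sell min(20,14)=14. stock: 14 - 14 = 0. total_sold = 75
  Event 8 (sale 15): sell min(15,0)=0. stock: 0 - 0 = 0. total_sold = 75
  Event 9 (restock 8): 0 + 8 = 8
  Event 10 (sale 18): sell min(18,8)=8. stock: 8 - 8 = 0. total_sold = 83
  Event 11 (sale 21): sell min(21,0)=0. stock: 0 - 0 = 0. total_sold = 83
  Event 12 (sale 22): sell min(22,0)=0. stock: 0 - 0 = 0. total_sold = 83
Final: stock = 0, total_sold = 83

Answer: 0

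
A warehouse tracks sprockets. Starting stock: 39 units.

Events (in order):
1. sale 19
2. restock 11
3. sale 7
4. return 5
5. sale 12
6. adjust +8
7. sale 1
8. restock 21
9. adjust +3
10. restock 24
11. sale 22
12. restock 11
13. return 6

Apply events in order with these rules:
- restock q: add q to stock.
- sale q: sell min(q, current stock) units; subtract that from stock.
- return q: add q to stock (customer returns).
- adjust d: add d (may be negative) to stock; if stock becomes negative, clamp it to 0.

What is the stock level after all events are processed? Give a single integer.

Processing events:
Start: stock = 39
  Event 1 (sale 19): sell min(19,39)=19. stock: 39 - 19 = 20. total_sold = 19
  Event 2 (restock 11): 20 + 11 = 31
  Event 3 (sale 7): sell min(7,31)=7. stock: 31 - 7 = 24. total_sold = 26
  Event 4 (return 5): 24 + 5 = 29
  Event 5 (sale 12): sell min(12,29)=12. stock: 29 - 12 = 17. total_sold = 38
  Event 6 (adjust +8): 17 + 8 = 25
  Event 7 (sale 1): sell min(1,25)=1. stock: 25 - 1 = 24. total_sold = 39
  Event 8 (restock 21): 24 + 21 = 45
  Event 9 (adjust +3): 45 + 3 = 48
  Event 10 (restock 24): 48 + 24 = 72
  Event 11 (sale 22): sell min(22,72)=22. stock: 72 - 22 = 50. total_sold = 61
  Event 12 (restock 11): 50 + 11 = 61
  Event 13 (return 6): 61 + 6 = 67
Final: stock = 67, total_sold = 61

Answer: 67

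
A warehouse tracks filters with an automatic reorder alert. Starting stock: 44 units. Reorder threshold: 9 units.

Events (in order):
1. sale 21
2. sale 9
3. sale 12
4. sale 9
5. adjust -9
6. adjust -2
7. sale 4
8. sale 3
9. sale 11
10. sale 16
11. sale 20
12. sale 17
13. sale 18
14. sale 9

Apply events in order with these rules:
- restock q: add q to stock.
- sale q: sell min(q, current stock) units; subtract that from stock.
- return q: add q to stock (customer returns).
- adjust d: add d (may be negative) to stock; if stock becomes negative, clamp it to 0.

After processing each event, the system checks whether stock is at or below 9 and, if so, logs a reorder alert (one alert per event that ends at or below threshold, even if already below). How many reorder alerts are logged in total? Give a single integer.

Answer: 12

Derivation:
Processing events:
Start: stock = 44
  Event 1 (sale 21): sell min(21,44)=21. stock: 44 - 21 = 23. total_sold = 21
  Event 2 (sale 9): sell min(9,23)=9. stock: 23 - 9 = 14. total_sold = 30
  Event 3 (sale 12): sell min(12,14)=12. stock: 14 - 12 = 2. total_sold = 42
  Event 4 (sale 9): sell min(9,2)=2. stock: 2 - 2 = 0. total_sold = 44
  Event 5 (adjust -9): 0 + -9 = 0 (clamped to 0)
  Event 6 (adjust -2): 0 + -2 = 0 (clamped to 0)
  Event 7 (sale 4): sell min(4,0)=0. stock: 0 - 0 = 0. total_sold = 44
  Event 8 (sale 3): sell min(3,0)=0. stock: 0 - 0 = 0. total_sold = 44
  Event 9 (sale 11): sell min(11,0)=0. stock: 0 - 0 = 0. total_sold = 44
  Event 10 (sale 16): sell min(16,0)=0. stock: 0 - 0 = 0. total_sold = 44
  Event 11 (sale 20): sell min(20,0)=0. stock: 0 - 0 = 0. total_sold = 44
  Event 12 (sale 17): sell min(17,0)=0. stock: 0 - 0 = 0. total_sold = 44
  Event 13 (sale 18): sell min(18,0)=0. stock: 0 - 0 = 0. total_sold = 44
  Event 14 (sale 9): sell min(9,0)=0. stock: 0 - 0 = 0. total_sold = 44
Final: stock = 0, total_sold = 44

Checking against threshold 9:
  After event 1: stock=23 > 9
  After event 2: stock=14 > 9
  After event 3: stock=2 <= 9 -> ALERT
  After event 4: stock=0 <= 9 -> ALERT
  After event 5: stock=0 <= 9 -> ALERT
  After event 6: stock=0 <= 9 -> ALERT
  After event 7: stock=0 <= 9 -> ALERT
  After event 8: stock=0 <= 9 -> ALERT
  After event 9: stock=0 <= 9 -> ALERT
  After event 10: stock=0 <= 9 -> ALERT
  After event 11: stock=0 <= 9 -> ALERT
  After event 12: stock=0 <= 9 -> ALERT
  After event 13: stock=0 <= 9 -> ALERT
  After event 14: stock=0 <= 9 -> ALERT
Alert events: [3, 4, 5, 6, 7, 8, 9, 10, 11, 12, 13, 14]. Count = 12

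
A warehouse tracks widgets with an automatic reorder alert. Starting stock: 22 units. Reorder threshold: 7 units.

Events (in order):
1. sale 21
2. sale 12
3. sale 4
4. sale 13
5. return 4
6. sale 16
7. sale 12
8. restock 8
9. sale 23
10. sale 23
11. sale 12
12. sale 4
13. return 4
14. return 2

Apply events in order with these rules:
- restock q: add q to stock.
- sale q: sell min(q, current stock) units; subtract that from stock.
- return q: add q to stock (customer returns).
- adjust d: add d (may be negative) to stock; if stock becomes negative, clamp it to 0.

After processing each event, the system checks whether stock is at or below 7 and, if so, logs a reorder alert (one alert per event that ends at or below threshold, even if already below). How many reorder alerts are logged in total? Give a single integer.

Processing events:
Start: stock = 22
  Event 1 (sale 21): sell min(21,22)=21. stock: 22 - 21 = 1. total_sold = 21
  Event 2 (sale 12): sell min(12,1)=1. stock: 1 - 1 = 0. total_sold = 22
  Event 3 (sale 4): sell min(4,0)=0. stock: 0 - 0 = 0. total_sold = 22
  Event 4 (sale 13): sell min(13,0)=0. stock: 0 - 0 = 0. total_sold = 22
  Event 5 (return 4): 0 + 4 = 4
  Event 6 (sale 16): sell min(16,4)=4. stock: 4 - 4 = 0. total_sold = 26
  Event 7 (sale 12): sell min(12,0)=0. stock: 0 - 0 = 0. total_sold = 26
  Event 8 (restock 8): 0 + 8 = 8
  Event 9 (sale 23): sell min(23,8)=8. stock: 8 - 8 = 0. total_sold = 34
  Event 10 (sale 23): sell min(23,0)=0. stock: 0 - 0 = 0. total_sold = 34
  Event 11 (sale 12): sell min(12,0)=0. stock: 0 - 0 = 0. total_sold = 34
  Event 12 (sale 4): sell min(4,0)=0. stock: 0 - 0 = 0. total_sold = 34
  Event 13 (return 4): 0 + 4 = 4
  Event 14 (return 2): 4 + 2 = 6
Final: stock = 6, total_sold = 34

Checking against threshold 7:
  After event 1: stock=1 <= 7 -> ALERT
  After event 2: stock=0 <= 7 -> ALERT
  After event 3: stock=0 <= 7 -> ALERT
  After event 4: stock=0 <= 7 -> ALERT
  After event 5: stock=4 <= 7 -> ALERT
  After event 6: stock=0 <= 7 -> ALERT
  After event 7: stock=0 <= 7 -> ALERT
  After event 8: stock=8 > 7
  After event 9: stock=0 <= 7 -> ALERT
  After event 10: stock=0 <= 7 -> ALERT
  After event 11: stock=0 <= 7 -> ALERT
  After event 12: stock=0 <= 7 -> ALERT
  After event 13: stock=4 <= 7 -> ALERT
  After event 14: stock=6 <= 7 -> ALERT
Alert events: [1, 2, 3, 4, 5, 6, 7, 9, 10, 11, 12, 13, 14]. Count = 13

Answer: 13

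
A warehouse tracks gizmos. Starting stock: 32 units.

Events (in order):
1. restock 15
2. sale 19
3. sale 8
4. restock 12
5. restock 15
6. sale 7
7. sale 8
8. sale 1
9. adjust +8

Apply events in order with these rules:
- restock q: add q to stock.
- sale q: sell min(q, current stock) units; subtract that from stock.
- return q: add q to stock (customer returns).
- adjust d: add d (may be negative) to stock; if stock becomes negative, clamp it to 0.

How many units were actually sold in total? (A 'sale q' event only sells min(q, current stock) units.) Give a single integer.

Processing events:
Start: stock = 32
  Event 1 (restock 15): 32 + 15 = 47
  Event 2 (sale 19): sell min(19,47)=19. stock: 47 - 19 = 28. total_sold = 19
  Event 3 (sale 8): sell min(8,28)=8. stock: 28 - 8 = 20. total_sold = 27
  Event 4 (restock 12): 20 + 12 = 32
  Event 5 (restock 15): 32 + 15 = 47
  Event 6 (sale 7): sell min(7,47)=7. stock: 47 - 7 = 40. total_sold = 34
  Event 7 (sale 8): sell min(8,40)=8. stock: 40 - 8 = 32. total_sold = 42
  Event 8 (sale 1): sell min(1,32)=1. stock: 32 - 1 = 31. total_sold = 43
  Event 9 (adjust +8): 31 + 8 = 39
Final: stock = 39, total_sold = 43

Answer: 43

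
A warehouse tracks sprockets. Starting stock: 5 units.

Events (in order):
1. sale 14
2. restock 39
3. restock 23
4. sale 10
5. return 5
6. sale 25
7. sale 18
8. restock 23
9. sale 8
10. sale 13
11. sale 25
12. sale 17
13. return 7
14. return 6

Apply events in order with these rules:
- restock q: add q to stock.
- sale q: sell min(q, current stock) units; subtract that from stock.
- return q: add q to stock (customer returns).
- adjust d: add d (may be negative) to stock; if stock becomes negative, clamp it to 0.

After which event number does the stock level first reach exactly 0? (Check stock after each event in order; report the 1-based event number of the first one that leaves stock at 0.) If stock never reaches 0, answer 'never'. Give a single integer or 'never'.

Answer: 1

Derivation:
Processing events:
Start: stock = 5
  Event 1 (sale 14): sell min(14,5)=5. stock: 5 - 5 = 0. total_sold = 5
  Event 2 (restock 39): 0 + 39 = 39
  Event 3 (restock 23): 39 + 23 = 62
  Event 4 (sale 10): sell min(10,62)=10. stock: 62 - 10 = 52. total_sold = 15
  Event 5 (return 5): 52 + 5 = 57
  Event 6 (sale 25): sell min(25,57)=25. stock: 57 - 25 = 32. total_sold = 40
  Event 7 (sale 18): sell min(18,32)=18. stock: 32 - 18 = 14. total_sold = 58
  Event 8 (restock 23): 14 + 23 = 37
  Event 9 (sale 8): sell min(8,37)=8. stock: 37 - 8 = 29. total_sold = 66
  Event 10 (sale 13): sell min(13,29)=13. stock: 29 - 13 = 16. total_sold = 79
  Event 11 (sale 25): sell min(25,16)=16. stock: 16 - 16 = 0. total_sold = 95
  Event 12 (sale 17): sell min(17,0)=0. stock: 0 - 0 = 0. total_sold = 95
  Event 13 (return 7): 0 + 7 = 7
  Event 14 (return 6): 7 + 6 = 13
Final: stock = 13, total_sold = 95

First zero at event 1.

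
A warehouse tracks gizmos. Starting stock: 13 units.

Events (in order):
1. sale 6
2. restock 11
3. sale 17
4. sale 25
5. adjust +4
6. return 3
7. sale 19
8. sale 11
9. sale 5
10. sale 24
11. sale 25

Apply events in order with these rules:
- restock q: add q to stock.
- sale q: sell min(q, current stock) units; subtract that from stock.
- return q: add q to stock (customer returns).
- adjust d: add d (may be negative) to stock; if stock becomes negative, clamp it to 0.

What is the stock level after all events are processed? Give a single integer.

Answer: 0

Derivation:
Processing events:
Start: stock = 13
  Event 1 (sale 6): sell min(6,13)=6. stock: 13 - 6 = 7. total_sold = 6
  Event 2 (restock 11): 7 + 11 = 18
  Event 3 (sale 17): sell min(17,18)=17. stock: 18 - 17 = 1. total_sold = 23
  Event 4 (sale 25): sell min(25,1)=1. stock: 1 - 1 = 0. total_sold = 24
  Event 5 (adjust +4): 0 + 4 = 4
  Event 6 (return 3): 4 + 3 = 7
  Event 7 (sale 19): sell min(19,7)=7. stock: 7 - 7 = 0. total_sold = 31
  Event 8 (sale 11): sell min(11,0)=0. stock: 0 - 0 = 0. total_sold = 31
  Event 9 (sale 5): sell min(5,0)=0. stock: 0 - 0 = 0. total_sold = 31
  Event 10 (sale 24): sell min(24,0)=0. stock: 0 - 0 = 0. total_sold = 31
  Event 11 (sale 25): sell min(25,0)=0. stock: 0 - 0 = 0. total_sold = 31
Final: stock = 0, total_sold = 31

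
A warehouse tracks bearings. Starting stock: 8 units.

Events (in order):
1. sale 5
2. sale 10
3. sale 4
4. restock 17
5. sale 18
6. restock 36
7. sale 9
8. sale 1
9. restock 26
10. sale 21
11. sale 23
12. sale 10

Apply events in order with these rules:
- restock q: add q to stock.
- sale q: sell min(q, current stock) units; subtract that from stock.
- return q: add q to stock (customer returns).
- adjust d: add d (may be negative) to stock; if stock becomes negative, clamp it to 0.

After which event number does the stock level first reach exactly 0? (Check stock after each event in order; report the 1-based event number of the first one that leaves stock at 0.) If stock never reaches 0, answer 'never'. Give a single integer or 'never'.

Processing events:
Start: stock = 8
  Event 1 (sale 5): sell min(5,8)=5. stock: 8 - 5 = 3. total_sold = 5
  Event 2 (sale 10): sell min(10,3)=3. stock: 3 - 3 = 0. total_sold = 8
  Event 3 (sale 4): sell min(4,0)=0. stock: 0 - 0 = 0. total_sold = 8
  Event 4 (restock 17): 0 + 17 = 17
  Event 5 (sale 18): sell min(18,17)=17. stock: 17 - 17 = 0. total_sold = 25
  Event 6 (restock 36): 0 + 36 = 36
  Event 7 (sale 9): sell min(9,36)=9. stock: 36 - 9 = 27. total_sold = 34
  Event 8 (sale 1): sell min(1,27)=1. stock: 27 - 1 = 26. total_sold = 35
  Event 9 (restock 26): 26 + 26 = 52
  Event 10 (sale 21): sell min(21,52)=21. stock: 52 - 21 = 31. total_sold = 56
  Event 11 (sale 23): sell min(23,31)=23. stock: 31 - 23 = 8. total_sold = 79
  Event 12 (sale 10): sell min(10,8)=8. stock: 8 - 8 = 0. total_sold = 87
Final: stock = 0, total_sold = 87

First zero at event 2.

Answer: 2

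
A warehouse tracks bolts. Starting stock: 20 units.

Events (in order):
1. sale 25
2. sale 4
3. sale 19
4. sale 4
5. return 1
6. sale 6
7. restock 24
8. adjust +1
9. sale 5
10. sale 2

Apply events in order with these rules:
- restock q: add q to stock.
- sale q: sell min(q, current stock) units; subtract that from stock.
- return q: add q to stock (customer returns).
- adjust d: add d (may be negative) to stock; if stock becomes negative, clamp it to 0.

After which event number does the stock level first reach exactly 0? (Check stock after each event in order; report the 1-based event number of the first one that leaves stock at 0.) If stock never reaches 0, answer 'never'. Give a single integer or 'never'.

Processing events:
Start: stock = 20
  Event 1 (sale 25): sell min(25,20)=20. stock: 20 - 20 = 0. total_sold = 20
  Event 2 (sale 4): sell min(4,0)=0. stock: 0 - 0 = 0. total_sold = 20
  Event 3 (sale 19): sell min(19,0)=0. stock: 0 - 0 = 0. total_sold = 20
  Event 4 (sale 4): sell min(4,0)=0. stock: 0 - 0 = 0. total_sold = 20
  Event 5 (return 1): 0 + 1 = 1
  Event 6 (sale 6): sell min(6,1)=1. stock: 1 - 1 = 0. total_sold = 21
  Event 7 (restock 24): 0 + 24 = 24
  Event 8 (adjust +1): 24 + 1 = 25
  Event 9 (sale 5): sell min(5,25)=5. stock: 25 - 5 = 20. total_sold = 26
  Event 10 (sale 2): sell min(2,20)=2. stock: 20 - 2 = 18. total_sold = 28
Final: stock = 18, total_sold = 28

First zero at event 1.

Answer: 1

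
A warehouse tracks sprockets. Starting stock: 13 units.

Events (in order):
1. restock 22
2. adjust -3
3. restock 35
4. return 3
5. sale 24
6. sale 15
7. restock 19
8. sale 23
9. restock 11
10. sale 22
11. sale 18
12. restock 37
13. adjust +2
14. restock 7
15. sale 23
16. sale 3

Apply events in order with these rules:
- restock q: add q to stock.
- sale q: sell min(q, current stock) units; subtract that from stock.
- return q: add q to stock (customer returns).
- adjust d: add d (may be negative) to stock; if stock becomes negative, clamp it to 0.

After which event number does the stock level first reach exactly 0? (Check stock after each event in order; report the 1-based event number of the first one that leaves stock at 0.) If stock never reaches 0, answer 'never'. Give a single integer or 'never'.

Processing events:
Start: stock = 13
  Event 1 (restock 22): 13 + 22 = 35
  Event 2 (adjust -3): 35 + -3 = 32
  Event 3 (restock 35): 32 + 35 = 67
  Event 4 (return 3): 67 + 3 = 70
  Event 5 (sale 24): sell min(24,70)=24. stock: 70 - 24 = 46. total_sold = 24
  Event 6 (sale 15): sell min(15,46)=15. stock: 46 - 15 = 31. total_sold = 39
  Event 7 (restock 19): 31 + 19 = 50
  Event 8 (sale 23): sell min(23,50)=23. stock: 50 - 23 = 27. total_sold = 62
  Event 9 (restock 11): 27 + 11 = 38
  Event 10 (sale 22): sell min(22,38)=22. stock: 38 - 22 = 16. total_sold = 84
  Event 11 (sale 18): sell min(18,16)=16. stock: 16 - 16 = 0. total_sold = 100
  Event 12 (restock 37): 0 + 37 = 37
  Event 13 (adjust +2): 37 + 2 = 39
  Event 14 (restock 7): 39 + 7 = 46
  Event 15 (sale 23): sell min(23,46)=23. stock: 46 - 23 = 23. total_sold = 123
  Event 16 (sale 3): sell min(3,23)=3. stock: 23 - 3 = 20. total_sold = 126
Final: stock = 20, total_sold = 126

First zero at event 11.

Answer: 11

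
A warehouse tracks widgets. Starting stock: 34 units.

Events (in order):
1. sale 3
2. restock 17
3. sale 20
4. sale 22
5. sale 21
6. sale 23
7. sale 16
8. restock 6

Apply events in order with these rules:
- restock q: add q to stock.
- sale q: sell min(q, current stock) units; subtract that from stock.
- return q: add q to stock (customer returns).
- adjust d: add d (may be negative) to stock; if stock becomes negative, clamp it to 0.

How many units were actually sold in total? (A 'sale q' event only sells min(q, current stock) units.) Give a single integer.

Processing events:
Start: stock = 34
  Event 1 (sale 3): sell min(3,34)=3. stock: 34 - 3 = 31. total_sold = 3
  Event 2 (restock 17): 31 + 17 = 48
  Event 3 (sale 20): sell min(20,48)=20. stock: 48 - 20 = 28. total_sold = 23
  Event 4 (sale 22): sell min(22,28)=22. stock: 28 - 22 = 6. total_sold = 45
  Event 5 (sale 21): sell min(21,6)=6. stock: 6 - 6 = 0. total_sold = 51
  Event 6 (sale 23): sell min(23,0)=0. stock: 0 - 0 = 0. total_sold = 51
  Event 7 (sale 16): sell min(16,0)=0. stock: 0 - 0 = 0. total_sold = 51
  Event 8 (restock 6): 0 + 6 = 6
Final: stock = 6, total_sold = 51

Answer: 51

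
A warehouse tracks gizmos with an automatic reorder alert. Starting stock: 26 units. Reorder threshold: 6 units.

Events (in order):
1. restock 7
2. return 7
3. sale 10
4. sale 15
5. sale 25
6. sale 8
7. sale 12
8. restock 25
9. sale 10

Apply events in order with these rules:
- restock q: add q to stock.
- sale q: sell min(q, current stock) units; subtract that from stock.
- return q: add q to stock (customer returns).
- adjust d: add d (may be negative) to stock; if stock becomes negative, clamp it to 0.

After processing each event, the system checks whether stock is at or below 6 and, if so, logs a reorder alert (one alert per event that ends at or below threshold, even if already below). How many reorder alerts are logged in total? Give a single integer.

Answer: 3

Derivation:
Processing events:
Start: stock = 26
  Event 1 (restock 7): 26 + 7 = 33
  Event 2 (return 7): 33 + 7 = 40
  Event 3 (sale 10): sell min(10,40)=10. stock: 40 - 10 = 30. total_sold = 10
  Event 4 (sale 15): sell min(15,30)=15. stock: 30 - 15 = 15. total_sold = 25
  Event 5 (sale 25): sell min(25,15)=15. stock: 15 - 15 = 0. total_sold = 40
  Event 6 (sale 8): sell min(8,0)=0. stock: 0 - 0 = 0. total_sold = 40
  Event 7 (sale 12): sell min(12,0)=0. stock: 0 - 0 = 0. total_sold = 40
  Event 8 (restock 25): 0 + 25 = 25
  Event 9 (sale 10): sell min(10,25)=10. stock: 25 - 10 = 15. total_sold = 50
Final: stock = 15, total_sold = 50

Checking against threshold 6:
  After event 1: stock=33 > 6
  After event 2: stock=40 > 6
  After event 3: stock=30 > 6
  After event 4: stock=15 > 6
  After event 5: stock=0 <= 6 -> ALERT
  After event 6: stock=0 <= 6 -> ALERT
  After event 7: stock=0 <= 6 -> ALERT
  After event 8: stock=25 > 6
  After event 9: stock=15 > 6
Alert events: [5, 6, 7]. Count = 3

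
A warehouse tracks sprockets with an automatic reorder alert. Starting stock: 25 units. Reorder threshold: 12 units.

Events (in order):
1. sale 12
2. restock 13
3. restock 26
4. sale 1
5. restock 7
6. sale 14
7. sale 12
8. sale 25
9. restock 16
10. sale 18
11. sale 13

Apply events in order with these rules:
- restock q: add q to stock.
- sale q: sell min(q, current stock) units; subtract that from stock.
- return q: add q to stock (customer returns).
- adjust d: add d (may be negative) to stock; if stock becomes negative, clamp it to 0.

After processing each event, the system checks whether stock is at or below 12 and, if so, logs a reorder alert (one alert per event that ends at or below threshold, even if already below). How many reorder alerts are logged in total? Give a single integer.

Answer: 3

Derivation:
Processing events:
Start: stock = 25
  Event 1 (sale 12): sell min(12,25)=12. stock: 25 - 12 = 13. total_sold = 12
  Event 2 (restock 13): 13 + 13 = 26
  Event 3 (restock 26): 26 + 26 = 52
  Event 4 (sale 1): sell min(1,52)=1. stock: 52 - 1 = 51. total_sold = 13
  Event 5 (restock 7): 51 + 7 = 58
  Event 6 (sale 14): sell min(14,58)=14. stock: 58 - 14 = 44. total_sold = 27
  Event 7 (sale 12): sell min(12,44)=12. stock: 44 - 12 = 32. total_sold = 39
  Event 8 (sale 25): sell min(25,32)=25. stock: 32 - 25 = 7. total_sold = 64
  Event 9 (restock 16): 7 + 16 = 23
  Event 10 (sale 18): sell min(18,23)=18. stock: 23 - 18 = 5. total_sold = 82
  Event 11 (sale 13): sell min(13,5)=5. stock: 5 - 5 = 0. total_sold = 87
Final: stock = 0, total_sold = 87

Checking against threshold 12:
  After event 1: stock=13 > 12
  After event 2: stock=26 > 12
  After event 3: stock=52 > 12
  After event 4: stock=51 > 12
  After event 5: stock=58 > 12
  After event 6: stock=44 > 12
  After event 7: stock=32 > 12
  After event 8: stock=7 <= 12 -> ALERT
  After event 9: stock=23 > 12
  After event 10: stock=5 <= 12 -> ALERT
  After event 11: stock=0 <= 12 -> ALERT
Alert events: [8, 10, 11]. Count = 3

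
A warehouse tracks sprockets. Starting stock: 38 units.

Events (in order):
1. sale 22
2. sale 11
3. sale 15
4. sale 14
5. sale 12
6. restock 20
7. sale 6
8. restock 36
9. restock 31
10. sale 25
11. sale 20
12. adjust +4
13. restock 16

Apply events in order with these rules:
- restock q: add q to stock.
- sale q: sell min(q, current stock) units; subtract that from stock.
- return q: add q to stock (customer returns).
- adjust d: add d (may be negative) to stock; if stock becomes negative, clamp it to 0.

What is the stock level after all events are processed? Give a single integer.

Processing events:
Start: stock = 38
  Event 1 (sale 22): sell min(22,38)=22. stock: 38 - 22 = 16. total_sold = 22
  Event 2 (sale 11): sell min(11,16)=11. stock: 16 - 11 = 5. total_sold = 33
  Event 3 (sale 15): sell min(15,5)=5. stock: 5 - 5 = 0. total_sold = 38
  Event 4 (sale 14): sell min(14,0)=0. stock: 0 - 0 = 0. total_sold = 38
  Event 5 (sale 12): sell min(12,0)=0. stock: 0 - 0 = 0. total_sold = 38
  Event 6 (restock 20): 0 + 20 = 20
  Event 7 (sale 6): sell min(6,20)=6. stock: 20 - 6 = 14. total_sold = 44
  Event 8 (restock 36): 14 + 36 = 50
  Event 9 (restock 31): 50 + 31 = 81
  Event 10 (sale 25): sell min(25,81)=25. stock: 81 - 25 = 56. total_sold = 69
  Event 11 (sale 20): sell min(20,56)=20. stock: 56 - 20 = 36. total_sold = 89
  Event 12 (adjust +4): 36 + 4 = 40
  Event 13 (restock 16): 40 + 16 = 56
Final: stock = 56, total_sold = 89

Answer: 56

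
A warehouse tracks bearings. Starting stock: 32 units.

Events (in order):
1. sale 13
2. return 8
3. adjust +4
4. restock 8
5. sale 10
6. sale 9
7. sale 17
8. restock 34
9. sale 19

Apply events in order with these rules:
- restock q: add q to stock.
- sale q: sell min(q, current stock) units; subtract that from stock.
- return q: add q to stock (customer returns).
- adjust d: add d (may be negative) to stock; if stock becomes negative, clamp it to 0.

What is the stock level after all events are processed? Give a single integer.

Processing events:
Start: stock = 32
  Event 1 (sale 13): sell min(13,32)=13. stock: 32 - 13 = 19. total_sold = 13
  Event 2 (return 8): 19 + 8 = 27
  Event 3 (adjust +4): 27 + 4 = 31
  Event 4 (restock 8): 31 + 8 = 39
  Event 5 (sale 10): sell min(10,39)=10. stock: 39 - 10 = 29. total_sold = 23
  Event 6 (sale 9): sell min(9,29)=9. stock: 29 - 9 = 20. total_sold = 32
  Event 7 (sale 17): sell min(17,20)=17. stock: 20 - 17 = 3. total_sold = 49
  Event 8 (restock 34): 3 + 34 = 37
  Event 9 (sale 19): sell min(19,37)=19. stock: 37 - 19 = 18. total_sold = 68
Final: stock = 18, total_sold = 68

Answer: 18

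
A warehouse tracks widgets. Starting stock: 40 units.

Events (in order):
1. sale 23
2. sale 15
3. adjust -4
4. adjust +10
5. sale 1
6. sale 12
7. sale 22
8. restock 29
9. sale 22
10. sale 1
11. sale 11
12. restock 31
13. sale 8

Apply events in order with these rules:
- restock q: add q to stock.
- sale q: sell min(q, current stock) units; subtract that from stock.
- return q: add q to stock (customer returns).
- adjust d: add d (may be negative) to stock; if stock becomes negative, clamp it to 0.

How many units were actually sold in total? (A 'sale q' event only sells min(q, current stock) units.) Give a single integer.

Processing events:
Start: stock = 40
  Event 1 (sale 23): sell min(23,40)=23. stock: 40 - 23 = 17. total_sold = 23
  Event 2 (sale 15): sell min(15,17)=15. stock: 17 - 15 = 2. total_sold = 38
  Event 3 (adjust -4): 2 + -4 = 0 (clamped to 0)
  Event 4 (adjust +10): 0 + 10 = 10
  Event 5 (sale 1): sell min(1,10)=1. stock: 10 - 1 = 9. total_sold = 39
  Event 6 (sale 12): sell min(12,9)=9. stock: 9 - 9 = 0. total_sold = 48
  Event 7 (sale 22): sell min(22,0)=0. stock: 0 - 0 = 0. total_sold = 48
  Event 8 (restock 29): 0 + 29 = 29
  Event 9 (sale 22): sell min(22,29)=22. stock: 29 - 22 = 7. total_sold = 70
  Event 10 (sale 1): sell min(1,7)=1. stock: 7 - 1 = 6. total_sold = 71
  Event 11 (sale 11): sell min(11,6)=6. stock: 6 - 6 = 0. total_sold = 77
  Event 12 (restock 31): 0 + 31 = 31
  Event 13 (sale 8): sell min(8,31)=8. stock: 31 - 8 = 23. total_sold = 85
Final: stock = 23, total_sold = 85

Answer: 85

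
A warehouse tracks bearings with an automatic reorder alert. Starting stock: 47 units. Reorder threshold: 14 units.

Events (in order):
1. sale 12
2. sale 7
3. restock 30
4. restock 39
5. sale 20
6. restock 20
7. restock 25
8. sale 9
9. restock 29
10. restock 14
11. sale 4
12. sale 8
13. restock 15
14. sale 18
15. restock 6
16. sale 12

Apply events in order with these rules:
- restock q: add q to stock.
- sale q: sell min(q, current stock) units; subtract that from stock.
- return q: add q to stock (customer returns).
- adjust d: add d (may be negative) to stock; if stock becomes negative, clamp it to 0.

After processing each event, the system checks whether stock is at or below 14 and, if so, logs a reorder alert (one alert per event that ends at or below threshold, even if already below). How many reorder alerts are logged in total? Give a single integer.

Processing events:
Start: stock = 47
  Event 1 (sale 12): sell min(12,47)=12. stock: 47 - 12 = 35. total_sold = 12
  Event 2 (sale 7): sell min(7,35)=7. stock: 35 - 7 = 28. total_sold = 19
  Event 3 (restock 30): 28 + 30 = 58
  Event 4 (restock 39): 58 + 39 = 97
  Event 5 (sale 20): sell min(20,97)=20. stock: 97 - 20 = 77. total_sold = 39
  Event 6 (restock 20): 77 + 20 = 97
  Event 7 (restock 25): 97 + 25 = 122
  Event 8 (sale 9): sell min(9,122)=9. stock: 122 - 9 = 113. total_sold = 48
  Event 9 (restock 29): 113 + 29 = 142
  Event 10 (restock 14): 142 + 14 = 156
  Event 11 (sale 4): sell min(4,156)=4. stock: 156 - 4 = 152. total_sold = 52
  Event 12 (sale 8): sell min(8,152)=8. stock: 152 - 8 = 144. total_sold = 60
  Event 13 (restock 15): 144 + 15 = 159
  Event 14 (sale 18): sell min(18,159)=18. stock: 159 - 18 = 141. total_sold = 78
  Event 15 (restock 6): 141 + 6 = 147
  Event 16 (sale 12): sell min(12,147)=12. stock: 147 - 12 = 135. total_sold = 90
Final: stock = 135, total_sold = 90

Checking against threshold 14:
  After event 1: stock=35 > 14
  After event 2: stock=28 > 14
  After event 3: stock=58 > 14
  After event 4: stock=97 > 14
  After event 5: stock=77 > 14
  After event 6: stock=97 > 14
  After event 7: stock=122 > 14
  After event 8: stock=113 > 14
  After event 9: stock=142 > 14
  After event 10: stock=156 > 14
  After event 11: stock=152 > 14
  After event 12: stock=144 > 14
  After event 13: stock=159 > 14
  After event 14: stock=141 > 14
  After event 15: stock=147 > 14
  After event 16: stock=135 > 14
Alert events: []. Count = 0

Answer: 0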